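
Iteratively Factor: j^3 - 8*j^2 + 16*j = (j)*(j^2 - 8*j + 16) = j*(j - 4)*(j - 4)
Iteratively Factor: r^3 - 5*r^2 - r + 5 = (r - 1)*(r^2 - 4*r - 5) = (r - 1)*(r + 1)*(r - 5)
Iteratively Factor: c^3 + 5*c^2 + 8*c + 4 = (c + 1)*(c^2 + 4*c + 4) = (c + 1)*(c + 2)*(c + 2)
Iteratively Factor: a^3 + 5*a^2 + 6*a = (a)*(a^2 + 5*a + 6) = a*(a + 2)*(a + 3)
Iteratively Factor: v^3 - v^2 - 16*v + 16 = (v - 1)*(v^2 - 16) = (v - 1)*(v + 4)*(v - 4)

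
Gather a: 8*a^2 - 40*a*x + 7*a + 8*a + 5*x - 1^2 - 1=8*a^2 + a*(15 - 40*x) + 5*x - 2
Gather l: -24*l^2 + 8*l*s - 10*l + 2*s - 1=-24*l^2 + l*(8*s - 10) + 2*s - 1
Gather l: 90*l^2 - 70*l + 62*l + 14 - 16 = 90*l^2 - 8*l - 2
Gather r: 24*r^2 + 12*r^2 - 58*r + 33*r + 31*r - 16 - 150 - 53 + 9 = 36*r^2 + 6*r - 210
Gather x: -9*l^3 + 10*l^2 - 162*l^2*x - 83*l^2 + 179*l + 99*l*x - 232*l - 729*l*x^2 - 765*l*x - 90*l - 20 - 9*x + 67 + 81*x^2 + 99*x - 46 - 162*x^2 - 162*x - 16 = -9*l^3 - 73*l^2 - 143*l + x^2*(-729*l - 81) + x*(-162*l^2 - 666*l - 72) - 15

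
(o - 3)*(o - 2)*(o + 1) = o^3 - 4*o^2 + o + 6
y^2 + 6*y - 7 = (y - 1)*(y + 7)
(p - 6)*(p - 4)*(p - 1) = p^3 - 11*p^2 + 34*p - 24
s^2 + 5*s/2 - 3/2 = (s - 1/2)*(s + 3)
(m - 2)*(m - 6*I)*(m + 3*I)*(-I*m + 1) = -I*m^4 - 2*m^3 + 2*I*m^3 + 4*m^2 - 21*I*m^2 + 18*m + 42*I*m - 36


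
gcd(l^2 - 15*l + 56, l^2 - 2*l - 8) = 1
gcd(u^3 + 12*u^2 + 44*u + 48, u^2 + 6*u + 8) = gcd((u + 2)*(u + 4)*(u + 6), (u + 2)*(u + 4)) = u^2 + 6*u + 8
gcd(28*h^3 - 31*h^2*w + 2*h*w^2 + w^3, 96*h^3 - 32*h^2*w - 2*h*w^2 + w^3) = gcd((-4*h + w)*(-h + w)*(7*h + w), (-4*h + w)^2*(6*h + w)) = -4*h + w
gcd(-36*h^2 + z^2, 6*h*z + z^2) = 6*h + z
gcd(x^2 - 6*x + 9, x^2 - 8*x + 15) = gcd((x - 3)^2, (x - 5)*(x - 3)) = x - 3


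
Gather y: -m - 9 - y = -m - y - 9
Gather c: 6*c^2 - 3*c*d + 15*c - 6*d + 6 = 6*c^2 + c*(15 - 3*d) - 6*d + 6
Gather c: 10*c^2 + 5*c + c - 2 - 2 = 10*c^2 + 6*c - 4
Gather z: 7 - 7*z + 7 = 14 - 7*z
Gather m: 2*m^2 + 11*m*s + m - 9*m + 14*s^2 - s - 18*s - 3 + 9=2*m^2 + m*(11*s - 8) + 14*s^2 - 19*s + 6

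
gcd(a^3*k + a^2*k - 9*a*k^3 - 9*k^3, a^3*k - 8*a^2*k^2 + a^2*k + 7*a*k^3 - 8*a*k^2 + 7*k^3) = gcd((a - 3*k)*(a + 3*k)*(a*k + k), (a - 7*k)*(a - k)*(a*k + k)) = a*k + k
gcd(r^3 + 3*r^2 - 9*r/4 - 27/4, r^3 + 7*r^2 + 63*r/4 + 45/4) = r^2 + 9*r/2 + 9/2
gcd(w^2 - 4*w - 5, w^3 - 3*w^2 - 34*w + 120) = w - 5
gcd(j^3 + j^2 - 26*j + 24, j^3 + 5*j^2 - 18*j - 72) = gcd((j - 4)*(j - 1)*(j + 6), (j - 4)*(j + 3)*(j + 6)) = j^2 + 2*j - 24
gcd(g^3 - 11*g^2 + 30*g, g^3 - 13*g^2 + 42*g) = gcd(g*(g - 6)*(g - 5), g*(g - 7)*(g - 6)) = g^2 - 6*g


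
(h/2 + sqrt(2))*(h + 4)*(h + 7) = h^3/2 + sqrt(2)*h^2 + 11*h^2/2 + 14*h + 11*sqrt(2)*h + 28*sqrt(2)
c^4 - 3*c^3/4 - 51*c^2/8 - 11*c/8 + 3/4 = (c - 3)*(c - 1/4)*(c + 1/2)*(c + 2)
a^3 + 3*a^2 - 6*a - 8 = (a - 2)*(a + 1)*(a + 4)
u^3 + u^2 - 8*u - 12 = (u - 3)*(u + 2)^2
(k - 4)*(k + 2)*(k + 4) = k^3 + 2*k^2 - 16*k - 32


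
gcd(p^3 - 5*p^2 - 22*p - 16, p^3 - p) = p + 1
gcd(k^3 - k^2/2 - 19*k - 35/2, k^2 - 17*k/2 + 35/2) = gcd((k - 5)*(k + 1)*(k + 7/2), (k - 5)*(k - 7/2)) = k - 5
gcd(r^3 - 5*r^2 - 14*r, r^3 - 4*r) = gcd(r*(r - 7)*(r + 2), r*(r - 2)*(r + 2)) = r^2 + 2*r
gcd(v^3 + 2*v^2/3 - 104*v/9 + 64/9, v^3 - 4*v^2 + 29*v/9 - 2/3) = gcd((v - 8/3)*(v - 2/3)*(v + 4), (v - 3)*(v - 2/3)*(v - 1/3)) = v - 2/3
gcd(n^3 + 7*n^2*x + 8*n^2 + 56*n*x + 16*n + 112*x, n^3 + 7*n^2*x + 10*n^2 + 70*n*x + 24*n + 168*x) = n^2 + 7*n*x + 4*n + 28*x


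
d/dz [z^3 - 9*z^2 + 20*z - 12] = 3*z^2 - 18*z + 20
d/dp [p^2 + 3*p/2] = 2*p + 3/2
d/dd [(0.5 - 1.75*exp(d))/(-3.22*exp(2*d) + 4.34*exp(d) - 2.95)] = (-5.635*exp(2*d) + 3.22*exp(d) + 2.9925)*exp(d)/(10.3684*exp(4*d) - 27.9496*exp(3*d) + 37.8336*exp(2*d) - 25.606*exp(d) + 8.7025)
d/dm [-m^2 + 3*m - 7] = 3 - 2*m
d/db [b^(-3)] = -3/b^4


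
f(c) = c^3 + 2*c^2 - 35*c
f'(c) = 3*c^2 + 4*c - 35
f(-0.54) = 19.33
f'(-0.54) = -36.29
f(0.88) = -28.57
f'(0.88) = -29.16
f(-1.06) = 38.16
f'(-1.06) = -35.87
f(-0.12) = 4.23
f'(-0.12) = -35.44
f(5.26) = 16.77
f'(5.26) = 69.04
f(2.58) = -59.81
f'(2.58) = -4.71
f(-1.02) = 36.72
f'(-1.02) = -35.96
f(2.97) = -60.11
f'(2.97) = 3.34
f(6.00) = 78.00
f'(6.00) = 97.00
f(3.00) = -60.00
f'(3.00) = 4.00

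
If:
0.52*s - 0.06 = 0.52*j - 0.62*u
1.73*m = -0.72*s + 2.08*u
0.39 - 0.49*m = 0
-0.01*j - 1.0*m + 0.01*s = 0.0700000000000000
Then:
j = -298.03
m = 0.80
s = -211.44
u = -72.53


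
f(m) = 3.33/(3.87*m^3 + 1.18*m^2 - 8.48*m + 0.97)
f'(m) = 3.33*(-11.61*m^2 - 2.36*m + 8.48)/(3.87*m^3 + 1.18*m^2 - 8.48*m + 0.97)^2 = (-38.6613*m^2 - 7.8588*m + 28.2384)/(3.87*m^3 + 1.18*m^2 - 8.48*m + 0.97)^2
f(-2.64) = -0.08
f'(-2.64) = -0.14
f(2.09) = 0.14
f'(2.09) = -0.28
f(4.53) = 0.01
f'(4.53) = -0.01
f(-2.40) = -0.13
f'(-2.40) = -0.27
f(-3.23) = -0.04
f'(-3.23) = -0.04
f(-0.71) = 0.54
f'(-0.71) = 0.37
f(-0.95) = 0.49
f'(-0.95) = 0.02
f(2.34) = 0.09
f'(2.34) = -0.15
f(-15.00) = -0.00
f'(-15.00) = -0.00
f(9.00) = 0.00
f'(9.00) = -0.00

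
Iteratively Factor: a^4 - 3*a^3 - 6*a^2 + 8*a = (a + 2)*(a^3 - 5*a^2 + 4*a) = a*(a + 2)*(a^2 - 5*a + 4) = a*(a - 4)*(a + 2)*(a - 1)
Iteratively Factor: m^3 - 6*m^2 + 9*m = (m - 3)*(m^2 - 3*m) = m*(m - 3)*(m - 3)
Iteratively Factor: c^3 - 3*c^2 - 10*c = (c)*(c^2 - 3*c - 10) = c*(c - 5)*(c + 2)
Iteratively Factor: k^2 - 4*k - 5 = (k + 1)*(k - 5)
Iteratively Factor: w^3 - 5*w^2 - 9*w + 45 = (w + 3)*(w^2 - 8*w + 15) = (w - 5)*(w + 3)*(w - 3)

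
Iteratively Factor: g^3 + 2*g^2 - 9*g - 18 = (g + 3)*(g^2 - g - 6) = (g + 2)*(g + 3)*(g - 3)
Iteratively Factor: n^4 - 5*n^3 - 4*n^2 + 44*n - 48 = (n - 2)*(n^3 - 3*n^2 - 10*n + 24) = (n - 2)^2*(n^2 - n - 12) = (n - 4)*(n - 2)^2*(n + 3)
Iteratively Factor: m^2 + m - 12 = (m - 3)*(m + 4)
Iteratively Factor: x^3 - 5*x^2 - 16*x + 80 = (x + 4)*(x^2 - 9*x + 20) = (x - 4)*(x + 4)*(x - 5)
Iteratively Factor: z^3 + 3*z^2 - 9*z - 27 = (z - 3)*(z^2 + 6*z + 9) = (z - 3)*(z + 3)*(z + 3)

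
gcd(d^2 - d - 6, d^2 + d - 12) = d - 3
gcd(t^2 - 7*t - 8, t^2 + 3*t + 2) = t + 1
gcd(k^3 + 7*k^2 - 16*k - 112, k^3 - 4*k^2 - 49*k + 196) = k^2 + 3*k - 28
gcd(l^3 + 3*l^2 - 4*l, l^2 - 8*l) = l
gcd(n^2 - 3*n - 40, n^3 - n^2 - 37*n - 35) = n + 5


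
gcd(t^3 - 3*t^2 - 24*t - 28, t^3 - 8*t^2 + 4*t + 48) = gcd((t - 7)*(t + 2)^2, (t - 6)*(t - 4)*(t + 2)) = t + 2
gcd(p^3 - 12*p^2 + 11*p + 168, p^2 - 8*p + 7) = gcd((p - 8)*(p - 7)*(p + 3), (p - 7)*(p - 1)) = p - 7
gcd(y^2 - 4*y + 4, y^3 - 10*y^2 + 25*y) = 1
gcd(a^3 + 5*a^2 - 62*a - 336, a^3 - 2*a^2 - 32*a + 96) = a + 6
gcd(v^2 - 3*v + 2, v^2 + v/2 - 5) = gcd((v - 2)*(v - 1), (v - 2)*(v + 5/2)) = v - 2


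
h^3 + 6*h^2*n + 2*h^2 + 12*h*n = h*(h + 2)*(h + 6*n)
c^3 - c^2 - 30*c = c*(c - 6)*(c + 5)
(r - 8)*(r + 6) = r^2 - 2*r - 48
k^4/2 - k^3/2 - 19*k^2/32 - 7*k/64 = k*(k/2 + 1/4)*(k - 7/4)*(k + 1/4)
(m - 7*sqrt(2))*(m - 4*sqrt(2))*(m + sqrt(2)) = m^3 - 10*sqrt(2)*m^2 + 34*m + 56*sqrt(2)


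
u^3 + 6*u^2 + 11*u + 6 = (u + 1)*(u + 2)*(u + 3)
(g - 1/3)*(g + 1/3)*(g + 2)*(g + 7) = g^4 + 9*g^3 + 125*g^2/9 - g - 14/9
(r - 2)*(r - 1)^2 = r^3 - 4*r^2 + 5*r - 2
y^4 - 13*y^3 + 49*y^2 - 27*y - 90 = (y - 6)*(y - 5)*(y - 3)*(y + 1)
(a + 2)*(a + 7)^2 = a^3 + 16*a^2 + 77*a + 98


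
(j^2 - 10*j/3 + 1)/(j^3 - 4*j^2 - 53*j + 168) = (j - 1/3)/(j^2 - j - 56)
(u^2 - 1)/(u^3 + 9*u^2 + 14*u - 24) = (u + 1)/(u^2 + 10*u + 24)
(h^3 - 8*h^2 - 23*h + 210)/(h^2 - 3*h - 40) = (h^2 - 13*h + 42)/(h - 8)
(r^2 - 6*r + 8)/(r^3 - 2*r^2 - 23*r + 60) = (r - 2)/(r^2 + 2*r - 15)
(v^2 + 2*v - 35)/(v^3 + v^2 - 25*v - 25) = (v + 7)/(v^2 + 6*v + 5)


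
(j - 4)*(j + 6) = j^2 + 2*j - 24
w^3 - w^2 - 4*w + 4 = (w - 2)*(w - 1)*(w + 2)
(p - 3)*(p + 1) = p^2 - 2*p - 3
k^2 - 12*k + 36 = (k - 6)^2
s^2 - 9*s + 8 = (s - 8)*(s - 1)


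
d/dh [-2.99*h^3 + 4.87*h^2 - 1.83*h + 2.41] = -8.97*h^2 + 9.74*h - 1.83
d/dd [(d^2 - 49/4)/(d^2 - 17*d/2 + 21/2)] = (-68*d^2 + 364*d - 833)/(2*(4*d^4 - 68*d^3 + 373*d^2 - 714*d + 441))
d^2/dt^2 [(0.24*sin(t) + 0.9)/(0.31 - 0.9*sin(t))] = (8.32667268468867e-17*sin(t)^3 + 0.79596*sin(t)^2 + 0.274164*sin(t) - 1.59192)/(0.729*sin(t)^3 - 0.7533*sin(t)^2 + 0.25947*sin(t) - 0.029791)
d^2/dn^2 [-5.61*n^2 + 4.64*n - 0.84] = -11.2200000000000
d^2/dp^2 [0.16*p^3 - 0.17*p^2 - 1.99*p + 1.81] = 0.96*p - 0.34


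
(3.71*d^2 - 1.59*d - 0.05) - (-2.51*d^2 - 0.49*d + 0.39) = 6.22*d^2 - 1.1*d - 0.44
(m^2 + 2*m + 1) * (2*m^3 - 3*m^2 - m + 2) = 2*m^5 + m^4 - 5*m^3 - 3*m^2 + 3*m + 2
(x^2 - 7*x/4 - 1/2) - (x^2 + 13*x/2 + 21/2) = -33*x/4 - 11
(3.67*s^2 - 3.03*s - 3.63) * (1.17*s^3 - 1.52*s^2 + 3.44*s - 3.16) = 4.2939*s^5 - 9.1235*s^4 + 12.9833*s^3 - 16.5028*s^2 - 2.9124*s + 11.4708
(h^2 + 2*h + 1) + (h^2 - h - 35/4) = 2*h^2 + h - 31/4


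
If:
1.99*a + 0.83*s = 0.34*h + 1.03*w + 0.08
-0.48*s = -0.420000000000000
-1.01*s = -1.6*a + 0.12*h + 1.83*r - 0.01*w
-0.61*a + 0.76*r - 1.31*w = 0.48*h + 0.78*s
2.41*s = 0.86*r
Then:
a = 0.65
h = -35.04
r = 2.45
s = 0.88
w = 13.44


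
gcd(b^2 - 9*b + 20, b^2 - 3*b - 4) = b - 4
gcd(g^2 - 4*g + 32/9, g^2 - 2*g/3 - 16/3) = g - 8/3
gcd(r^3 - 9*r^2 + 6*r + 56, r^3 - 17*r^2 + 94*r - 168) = r^2 - 11*r + 28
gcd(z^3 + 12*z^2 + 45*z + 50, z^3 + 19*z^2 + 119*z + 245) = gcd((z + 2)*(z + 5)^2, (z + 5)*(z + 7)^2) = z + 5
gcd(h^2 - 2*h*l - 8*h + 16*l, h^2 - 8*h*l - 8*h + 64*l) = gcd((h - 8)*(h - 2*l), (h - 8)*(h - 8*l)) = h - 8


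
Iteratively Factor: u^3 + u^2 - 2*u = (u - 1)*(u^2 + 2*u) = u*(u - 1)*(u + 2)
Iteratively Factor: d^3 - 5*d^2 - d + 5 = (d - 5)*(d^2 - 1) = (d - 5)*(d - 1)*(d + 1)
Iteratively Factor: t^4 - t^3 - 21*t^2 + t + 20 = (t - 5)*(t^3 + 4*t^2 - t - 4) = (t - 5)*(t - 1)*(t^2 + 5*t + 4) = (t - 5)*(t - 1)*(t + 4)*(t + 1)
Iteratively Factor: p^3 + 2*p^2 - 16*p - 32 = (p + 2)*(p^2 - 16) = (p - 4)*(p + 2)*(p + 4)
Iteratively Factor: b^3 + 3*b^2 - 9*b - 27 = (b - 3)*(b^2 + 6*b + 9) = (b - 3)*(b + 3)*(b + 3)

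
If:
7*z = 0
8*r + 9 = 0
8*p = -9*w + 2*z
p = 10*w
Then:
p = 0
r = -9/8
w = 0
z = 0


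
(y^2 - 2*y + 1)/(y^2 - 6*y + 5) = (y - 1)/(y - 5)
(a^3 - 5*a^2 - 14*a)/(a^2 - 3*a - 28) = a*(a + 2)/(a + 4)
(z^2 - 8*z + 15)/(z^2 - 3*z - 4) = (-z^2 + 8*z - 15)/(-z^2 + 3*z + 4)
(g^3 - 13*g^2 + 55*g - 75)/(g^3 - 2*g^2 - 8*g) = (-g^3 + 13*g^2 - 55*g + 75)/(g*(-g^2 + 2*g + 8))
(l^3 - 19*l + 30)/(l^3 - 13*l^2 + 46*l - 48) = (l + 5)/(l - 8)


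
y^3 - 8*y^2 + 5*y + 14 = (y - 7)*(y - 2)*(y + 1)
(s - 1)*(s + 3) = s^2 + 2*s - 3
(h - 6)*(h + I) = h^2 - 6*h + I*h - 6*I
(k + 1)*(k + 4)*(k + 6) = k^3 + 11*k^2 + 34*k + 24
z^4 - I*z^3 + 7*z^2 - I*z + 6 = (z - 3*I)*(z - I)*(z + I)*(z + 2*I)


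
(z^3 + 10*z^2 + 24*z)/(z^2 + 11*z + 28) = z*(z + 6)/(z + 7)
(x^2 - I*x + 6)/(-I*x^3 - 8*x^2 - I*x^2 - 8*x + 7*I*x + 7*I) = (I*x^2 + x + 6*I)/(x^3 + x^2*(1 - 8*I) - x*(7 + 8*I) - 7)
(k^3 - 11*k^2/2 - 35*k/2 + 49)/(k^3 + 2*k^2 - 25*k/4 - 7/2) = 2*(k - 7)/(2*k + 1)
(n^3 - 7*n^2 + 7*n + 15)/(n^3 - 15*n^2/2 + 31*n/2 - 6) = 2*(n^2 - 4*n - 5)/(2*n^2 - 9*n + 4)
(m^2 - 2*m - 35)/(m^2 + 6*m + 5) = (m - 7)/(m + 1)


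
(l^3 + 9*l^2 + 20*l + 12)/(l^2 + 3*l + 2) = l + 6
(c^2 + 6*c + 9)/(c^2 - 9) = (c + 3)/(c - 3)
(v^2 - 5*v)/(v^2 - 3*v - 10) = v/(v + 2)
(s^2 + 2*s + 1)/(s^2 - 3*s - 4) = (s + 1)/(s - 4)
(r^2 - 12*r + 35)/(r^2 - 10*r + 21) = (r - 5)/(r - 3)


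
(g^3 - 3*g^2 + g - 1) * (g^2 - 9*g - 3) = g^5 - 12*g^4 + 25*g^3 - g^2 + 6*g + 3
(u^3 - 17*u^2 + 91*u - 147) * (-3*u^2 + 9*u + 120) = -3*u^5 + 60*u^4 - 306*u^3 - 780*u^2 + 9597*u - 17640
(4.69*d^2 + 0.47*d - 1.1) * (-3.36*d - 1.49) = -15.7584*d^3 - 8.5673*d^2 + 2.9957*d + 1.639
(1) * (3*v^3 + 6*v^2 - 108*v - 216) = 3*v^3 + 6*v^2 - 108*v - 216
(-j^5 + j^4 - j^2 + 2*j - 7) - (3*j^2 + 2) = -j^5 + j^4 - 4*j^2 + 2*j - 9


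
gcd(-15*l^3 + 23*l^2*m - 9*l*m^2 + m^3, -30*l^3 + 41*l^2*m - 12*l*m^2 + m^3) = 5*l^2 - 6*l*m + m^2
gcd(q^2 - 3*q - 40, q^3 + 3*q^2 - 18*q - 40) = q + 5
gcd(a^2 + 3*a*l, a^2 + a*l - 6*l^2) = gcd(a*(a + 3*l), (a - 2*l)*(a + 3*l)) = a + 3*l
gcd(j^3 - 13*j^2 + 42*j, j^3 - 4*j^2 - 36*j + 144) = j - 6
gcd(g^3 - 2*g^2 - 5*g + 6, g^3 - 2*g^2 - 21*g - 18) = 1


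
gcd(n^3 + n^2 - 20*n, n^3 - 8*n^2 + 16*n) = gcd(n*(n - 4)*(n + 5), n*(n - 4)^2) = n^2 - 4*n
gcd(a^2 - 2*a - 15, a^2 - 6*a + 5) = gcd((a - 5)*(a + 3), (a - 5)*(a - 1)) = a - 5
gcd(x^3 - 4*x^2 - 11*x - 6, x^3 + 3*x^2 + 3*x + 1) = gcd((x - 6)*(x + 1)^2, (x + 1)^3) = x^2 + 2*x + 1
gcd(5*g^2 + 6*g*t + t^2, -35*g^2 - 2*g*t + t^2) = 5*g + t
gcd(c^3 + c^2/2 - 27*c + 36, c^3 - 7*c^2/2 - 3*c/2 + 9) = 1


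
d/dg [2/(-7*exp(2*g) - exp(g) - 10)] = (28*exp(g) + 2)*exp(g)/(7*exp(2*g) + exp(g) + 10)^2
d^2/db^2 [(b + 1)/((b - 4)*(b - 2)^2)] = 2*(3*b^3 - 6*b^2 - 56*b + 148)/(b^7 - 20*b^6 + 168*b^5 - 768*b^4 + 2064*b^3 - 3264*b^2 + 2816*b - 1024)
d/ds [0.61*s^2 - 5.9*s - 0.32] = 1.22*s - 5.9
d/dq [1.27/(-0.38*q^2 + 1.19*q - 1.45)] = (0.9652*q - 1.5113)/(0.38*q^2 - 1.19*q + 1.45)^2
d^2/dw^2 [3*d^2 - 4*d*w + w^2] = 2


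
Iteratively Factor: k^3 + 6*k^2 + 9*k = (k)*(k^2 + 6*k + 9) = k*(k + 3)*(k + 3)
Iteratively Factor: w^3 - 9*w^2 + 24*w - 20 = (w - 2)*(w^2 - 7*w + 10) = (w - 5)*(w - 2)*(w - 2)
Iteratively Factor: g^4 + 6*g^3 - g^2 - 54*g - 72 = (g + 2)*(g^3 + 4*g^2 - 9*g - 36) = (g + 2)*(g + 4)*(g^2 - 9) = (g + 2)*(g + 3)*(g + 4)*(g - 3)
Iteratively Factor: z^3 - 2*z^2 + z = (z)*(z^2 - 2*z + 1) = z*(z - 1)*(z - 1)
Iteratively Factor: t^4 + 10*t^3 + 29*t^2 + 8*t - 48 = (t + 4)*(t^3 + 6*t^2 + 5*t - 12) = (t + 4)^2*(t^2 + 2*t - 3) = (t + 3)*(t + 4)^2*(t - 1)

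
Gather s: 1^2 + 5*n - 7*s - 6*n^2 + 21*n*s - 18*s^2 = -6*n^2 + 5*n - 18*s^2 + s*(21*n - 7) + 1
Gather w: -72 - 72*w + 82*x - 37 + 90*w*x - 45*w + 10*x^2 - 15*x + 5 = w*(90*x - 117) + 10*x^2 + 67*x - 104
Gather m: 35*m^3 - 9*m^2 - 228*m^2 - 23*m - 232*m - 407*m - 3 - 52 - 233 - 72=35*m^3 - 237*m^2 - 662*m - 360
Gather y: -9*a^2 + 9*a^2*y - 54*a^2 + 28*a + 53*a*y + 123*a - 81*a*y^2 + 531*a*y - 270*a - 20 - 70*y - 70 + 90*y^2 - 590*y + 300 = -63*a^2 - 119*a + y^2*(90 - 81*a) + y*(9*a^2 + 584*a - 660) + 210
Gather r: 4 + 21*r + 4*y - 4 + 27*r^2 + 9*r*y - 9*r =27*r^2 + r*(9*y + 12) + 4*y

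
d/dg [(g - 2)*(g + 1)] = 2*g - 1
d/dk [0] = 0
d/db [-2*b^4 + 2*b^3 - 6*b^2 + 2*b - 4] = -8*b^3 + 6*b^2 - 12*b + 2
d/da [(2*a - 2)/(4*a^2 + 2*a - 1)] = 2*(-4*a^2 + 8*a + 1)/(16*a^4 + 16*a^3 - 4*a^2 - 4*a + 1)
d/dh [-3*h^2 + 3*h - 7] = 3 - 6*h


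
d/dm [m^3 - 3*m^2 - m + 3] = 3*m^2 - 6*m - 1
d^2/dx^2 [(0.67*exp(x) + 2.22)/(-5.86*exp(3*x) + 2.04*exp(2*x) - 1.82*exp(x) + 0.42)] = (-92.030128*exp(6*x) - 662.076864*exp(5*x) + 317.720912*exp(4*x) - 108.233124*exp(3*x) - 21.003192*exp(2*x) - 0.257292*exp(x) - 1.815156)*exp(x)/(201.230056*exp(9*x) - 210.158352*exp(8*x) + 260.655144*exp(7*x) - 182.299608*exp(6*x) + 111.079416*exp(5*x) - 52.391808*exp(4*x) + 18.485936*exp(3*x) - 5.253192*exp(2*x) + 0.963144*exp(x) - 0.074088)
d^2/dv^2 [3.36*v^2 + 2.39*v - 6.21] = 6.72000000000000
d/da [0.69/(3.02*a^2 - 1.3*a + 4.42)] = (0.897 - 4.1676*a)/(3.02*a^2 - 1.3*a + 4.42)^2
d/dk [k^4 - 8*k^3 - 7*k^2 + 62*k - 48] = 4*k^3 - 24*k^2 - 14*k + 62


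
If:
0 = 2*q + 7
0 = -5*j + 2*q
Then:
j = -7/5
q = -7/2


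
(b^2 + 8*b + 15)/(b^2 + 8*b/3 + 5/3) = 3*(b^2 + 8*b + 15)/(3*b^2 + 8*b + 5)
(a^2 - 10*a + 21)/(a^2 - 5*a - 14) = (a - 3)/(a + 2)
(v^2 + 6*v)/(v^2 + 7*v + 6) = v/(v + 1)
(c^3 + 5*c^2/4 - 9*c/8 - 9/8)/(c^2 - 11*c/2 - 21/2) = (4*c^2 - c - 3)/(4*(c - 7))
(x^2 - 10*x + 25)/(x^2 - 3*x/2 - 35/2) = 2*(x - 5)/(2*x + 7)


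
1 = 1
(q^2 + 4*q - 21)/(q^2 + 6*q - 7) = (q - 3)/(q - 1)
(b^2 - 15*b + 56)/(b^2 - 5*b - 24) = (b - 7)/(b + 3)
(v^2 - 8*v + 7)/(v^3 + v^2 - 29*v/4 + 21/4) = 4*(v - 7)/(4*v^2 + 8*v - 21)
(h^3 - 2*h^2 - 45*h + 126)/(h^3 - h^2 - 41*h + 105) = (h - 6)/(h - 5)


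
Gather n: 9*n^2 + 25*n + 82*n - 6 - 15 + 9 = 9*n^2 + 107*n - 12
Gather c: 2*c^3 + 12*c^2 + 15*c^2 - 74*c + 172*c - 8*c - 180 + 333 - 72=2*c^3 + 27*c^2 + 90*c + 81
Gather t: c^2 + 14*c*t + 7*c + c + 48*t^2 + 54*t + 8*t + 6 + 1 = c^2 + 8*c + 48*t^2 + t*(14*c + 62) + 7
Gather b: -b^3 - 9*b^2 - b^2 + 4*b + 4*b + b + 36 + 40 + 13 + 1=-b^3 - 10*b^2 + 9*b + 90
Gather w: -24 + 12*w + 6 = 12*w - 18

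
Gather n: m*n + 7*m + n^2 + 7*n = 7*m + n^2 + n*(m + 7)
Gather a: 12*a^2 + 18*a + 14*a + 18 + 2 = 12*a^2 + 32*a + 20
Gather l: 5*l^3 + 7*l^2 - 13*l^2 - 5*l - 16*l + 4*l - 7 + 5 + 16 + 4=5*l^3 - 6*l^2 - 17*l + 18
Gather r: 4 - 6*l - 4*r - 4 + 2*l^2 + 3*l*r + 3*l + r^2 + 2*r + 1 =2*l^2 - 3*l + r^2 + r*(3*l - 2) + 1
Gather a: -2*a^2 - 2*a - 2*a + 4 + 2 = -2*a^2 - 4*a + 6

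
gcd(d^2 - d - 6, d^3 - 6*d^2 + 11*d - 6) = d - 3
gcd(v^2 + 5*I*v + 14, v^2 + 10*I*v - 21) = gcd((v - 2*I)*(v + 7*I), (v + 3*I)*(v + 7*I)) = v + 7*I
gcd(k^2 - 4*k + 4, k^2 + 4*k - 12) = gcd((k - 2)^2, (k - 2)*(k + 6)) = k - 2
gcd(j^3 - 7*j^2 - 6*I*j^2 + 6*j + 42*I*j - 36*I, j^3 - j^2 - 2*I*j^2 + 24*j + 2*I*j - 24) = j^2 + j*(-1 - 6*I) + 6*I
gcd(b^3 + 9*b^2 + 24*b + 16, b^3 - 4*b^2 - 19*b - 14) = b + 1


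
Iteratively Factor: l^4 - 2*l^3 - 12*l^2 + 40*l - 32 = (l + 4)*(l^3 - 6*l^2 + 12*l - 8) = (l - 2)*(l + 4)*(l^2 - 4*l + 4) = (l - 2)^2*(l + 4)*(l - 2)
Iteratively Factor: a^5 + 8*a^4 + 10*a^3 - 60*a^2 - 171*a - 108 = (a - 3)*(a^4 + 11*a^3 + 43*a^2 + 69*a + 36) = (a - 3)*(a + 4)*(a^3 + 7*a^2 + 15*a + 9) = (a - 3)*(a + 3)*(a + 4)*(a^2 + 4*a + 3) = (a - 3)*(a + 1)*(a + 3)*(a + 4)*(a + 3)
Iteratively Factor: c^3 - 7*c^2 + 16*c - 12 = (c - 2)*(c^2 - 5*c + 6) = (c - 2)^2*(c - 3)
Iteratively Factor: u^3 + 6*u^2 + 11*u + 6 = (u + 1)*(u^2 + 5*u + 6) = (u + 1)*(u + 3)*(u + 2)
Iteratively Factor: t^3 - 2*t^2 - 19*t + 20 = (t + 4)*(t^2 - 6*t + 5) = (t - 1)*(t + 4)*(t - 5)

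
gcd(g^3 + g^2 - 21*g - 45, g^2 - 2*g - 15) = g^2 - 2*g - 15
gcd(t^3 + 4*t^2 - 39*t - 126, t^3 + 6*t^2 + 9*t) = t + 3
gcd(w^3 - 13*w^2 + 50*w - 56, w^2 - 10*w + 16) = w - 2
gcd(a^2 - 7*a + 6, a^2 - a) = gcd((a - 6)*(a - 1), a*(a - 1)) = a - 1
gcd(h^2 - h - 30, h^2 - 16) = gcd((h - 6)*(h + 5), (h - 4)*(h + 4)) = 1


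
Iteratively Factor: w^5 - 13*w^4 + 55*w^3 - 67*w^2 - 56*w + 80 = (w - 4)*(w^4 - 9*w^3 + 19*w^2 + 9*w - 20) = (w - 4)*(w + 1)*(w^3 - 10*w^2 + 29*w - 20) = (w - 4)*(w - 1)*(w + 1)*(w^2 - 9*w + 20) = (w - 5)*(w - 4)*(w - 1)*(w + 1)*(w - 4)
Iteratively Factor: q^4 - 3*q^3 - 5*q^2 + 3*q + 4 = (q + 1)*(q^3 - 4*q^2 - q + 4) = (q - 4)*(q + 1)*(q^2 - 1) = (q - 4)*(q + 1)^2*(q - 1)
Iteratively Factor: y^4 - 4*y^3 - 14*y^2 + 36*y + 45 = (y + 1)*(y^3 - 5*y^2 - 9*y + 45) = (y + 1)*(y + 3)*(y^2 - 8*y + 15) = (y - 3)*(y + 1)*(y + 3)*(y - 5)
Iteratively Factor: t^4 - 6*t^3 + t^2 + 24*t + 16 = (t - 4)*(t^3 - 2*t^2 - 7*t - 4) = (t - 4)*(t + 1)*(t^2 - 3*t - 4) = (t - 4)*(t + 1)^2*(t - 4)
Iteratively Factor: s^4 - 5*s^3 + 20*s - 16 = (s - 2)*(s^3 - 3*s^2 - 6*s + 8) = (s - 4)*(s - 2)*(s^2 + s - 2) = (s - 4)*(s - 2)*(s + 2)*(s - 1)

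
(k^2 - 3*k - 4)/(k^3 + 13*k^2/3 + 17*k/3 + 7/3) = 3*(k - 4)/(3*k^2 + 10*k + 7)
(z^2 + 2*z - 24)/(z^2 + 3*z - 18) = (z - 4)/(z - 3)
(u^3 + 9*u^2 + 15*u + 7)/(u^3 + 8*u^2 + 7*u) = (u + 1)/u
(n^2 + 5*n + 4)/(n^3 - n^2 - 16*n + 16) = (n + 1)/(n^2 - 5*n + 4)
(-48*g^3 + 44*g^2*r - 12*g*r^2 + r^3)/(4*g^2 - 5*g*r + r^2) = (12*g^2 - 8*g*r + r^2)/(-g + r)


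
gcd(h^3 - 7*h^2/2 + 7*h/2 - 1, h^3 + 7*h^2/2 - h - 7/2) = h - 1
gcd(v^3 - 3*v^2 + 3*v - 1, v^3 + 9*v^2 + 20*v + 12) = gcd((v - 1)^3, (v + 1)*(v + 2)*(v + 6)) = 1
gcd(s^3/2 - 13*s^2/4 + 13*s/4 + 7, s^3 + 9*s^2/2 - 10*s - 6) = 1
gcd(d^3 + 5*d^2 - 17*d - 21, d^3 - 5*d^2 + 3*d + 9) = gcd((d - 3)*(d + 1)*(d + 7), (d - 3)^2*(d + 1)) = d^2 - 2*d - 3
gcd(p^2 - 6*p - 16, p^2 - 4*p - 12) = p + 2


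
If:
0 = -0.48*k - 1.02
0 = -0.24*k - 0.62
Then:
No Solution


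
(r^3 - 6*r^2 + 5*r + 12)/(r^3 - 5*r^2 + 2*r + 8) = (r - 3)/(r - 2)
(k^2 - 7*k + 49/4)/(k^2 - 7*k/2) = (k - 7/2)/k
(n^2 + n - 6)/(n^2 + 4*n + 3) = (n - 2)/(n + 1)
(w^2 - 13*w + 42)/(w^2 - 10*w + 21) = (w - 6)/(w - 3)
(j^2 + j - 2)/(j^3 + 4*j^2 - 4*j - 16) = (j - 1)/(j^2 + 2*j - 8)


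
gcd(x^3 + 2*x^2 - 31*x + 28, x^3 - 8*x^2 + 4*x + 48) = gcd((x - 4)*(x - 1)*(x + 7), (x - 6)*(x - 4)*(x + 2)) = x - 4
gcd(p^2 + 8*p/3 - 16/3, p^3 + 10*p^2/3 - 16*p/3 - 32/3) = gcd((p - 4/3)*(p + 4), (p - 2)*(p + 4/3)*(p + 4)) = p + 4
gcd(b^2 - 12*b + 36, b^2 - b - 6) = 1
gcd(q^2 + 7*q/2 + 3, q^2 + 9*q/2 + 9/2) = q + 3/2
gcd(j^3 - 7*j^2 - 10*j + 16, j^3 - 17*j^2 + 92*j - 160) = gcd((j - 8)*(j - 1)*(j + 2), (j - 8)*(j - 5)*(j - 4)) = j - 8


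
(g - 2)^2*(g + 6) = g^3 + 2*g^2 - 20*g + 24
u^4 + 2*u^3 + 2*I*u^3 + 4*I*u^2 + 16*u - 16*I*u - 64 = (u - 2)*(u + 4)*(u - 2*I)*(u + 4*I)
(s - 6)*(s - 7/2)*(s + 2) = s^3 - 15*s^2/2 + 2*s + 42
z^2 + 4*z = z*(z + 4)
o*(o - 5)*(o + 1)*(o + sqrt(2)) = o^4 - 4*o^3 + sqrt(2)*o^3 - 4*sqrt(2)*o^2 - 5*o^2 - 5*sqrt(2)*o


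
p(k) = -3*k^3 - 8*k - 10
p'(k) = -9*k^2 - 8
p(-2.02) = 30.89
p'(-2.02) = -44.72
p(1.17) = -24.16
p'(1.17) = -20.32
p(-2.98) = 93.23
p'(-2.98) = -87.92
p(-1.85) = 23.79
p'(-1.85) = -38.80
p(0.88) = -19.08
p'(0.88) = -14.97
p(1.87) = -44.58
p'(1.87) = -39.47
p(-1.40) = 9.43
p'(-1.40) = -25.64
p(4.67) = -352.90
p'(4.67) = -204.28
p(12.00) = -5290.00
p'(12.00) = -1304.00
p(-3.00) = 95.00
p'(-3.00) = -89.00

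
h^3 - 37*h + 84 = (h - 4)*(h - 3)*(h + 7)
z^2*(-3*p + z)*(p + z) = -3*p^2*z^2 - 2*p*z^3 + z^4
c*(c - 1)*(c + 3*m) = c^3 + 3*c^2*m - c^2 - 3*c*m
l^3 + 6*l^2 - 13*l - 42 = (l - 3)*(l + 2)*(l + 7)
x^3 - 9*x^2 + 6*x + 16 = (x - 8)*(x - 2)*(x + 1)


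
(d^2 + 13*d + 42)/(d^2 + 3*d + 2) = (d^2 + 13*d + 42)/(d^2 + 3*d + 2)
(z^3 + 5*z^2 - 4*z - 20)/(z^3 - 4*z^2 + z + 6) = (z^2 + 7*z + 10)/(z^2 - 2*z - 3)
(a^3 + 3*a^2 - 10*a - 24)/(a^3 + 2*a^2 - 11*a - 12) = (a + 2)/(a + 1)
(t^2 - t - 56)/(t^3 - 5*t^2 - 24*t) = (t + 7)/(t*(t + 3))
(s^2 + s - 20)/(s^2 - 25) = (s - 4)/(s - 5)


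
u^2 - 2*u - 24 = (u - 6)*(u + 4)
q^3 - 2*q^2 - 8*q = q*(q - 4)*(q + 2)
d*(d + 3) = d^2 + 3*d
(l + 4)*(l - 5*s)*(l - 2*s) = l^3 - 7*l^2*s + 4*l^2 + 10*l*s^2 - 28*l*s + 40*s^2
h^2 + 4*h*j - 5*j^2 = (h - j)*(h + 5*j)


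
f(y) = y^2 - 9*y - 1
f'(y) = 2*y - 9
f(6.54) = -17.09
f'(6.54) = 4.08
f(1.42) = -11.76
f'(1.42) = -6.16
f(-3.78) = 47.31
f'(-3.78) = -16.56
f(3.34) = -19.90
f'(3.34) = -2.32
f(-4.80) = 65.24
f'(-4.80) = -18.60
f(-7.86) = 131.52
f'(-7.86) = -24.72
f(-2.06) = 21.78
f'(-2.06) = -13.12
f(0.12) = -2.07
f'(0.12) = -8.76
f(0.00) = -1.00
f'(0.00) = -9.00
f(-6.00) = 89.00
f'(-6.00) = -21.00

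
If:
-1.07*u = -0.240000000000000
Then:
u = 0.22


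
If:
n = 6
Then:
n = 6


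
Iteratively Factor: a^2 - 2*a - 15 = (a - 5)*(a + 3)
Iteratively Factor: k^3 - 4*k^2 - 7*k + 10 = (k - 1)*(k^2 - 3*k - 10) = (k - 1)*(k + 2)*(k - 5)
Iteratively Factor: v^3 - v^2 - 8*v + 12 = (v - 2)*(v^2 + v - 6) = (v - 2)*(v + 3)*(v - 2)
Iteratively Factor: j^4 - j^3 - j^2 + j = (j + 1)*(j^3 - 2*j^2 + j) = j*(j + 1)*(j^2 - 2*j + 1) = j*(j - 1)*(j + 1)*(j - 1)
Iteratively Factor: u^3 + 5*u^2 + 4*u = (u + 4)*(u^2 + u) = (u + 1)*(u + 4)*(u)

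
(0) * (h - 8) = 0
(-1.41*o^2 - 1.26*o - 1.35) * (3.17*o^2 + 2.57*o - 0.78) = -4.4697*o^4 - 7.6179*o^3 - 6.4179*o^2 - 2.4867*o + 1.053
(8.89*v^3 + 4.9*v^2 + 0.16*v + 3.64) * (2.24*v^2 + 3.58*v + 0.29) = 19.9136*v^5 + 42.8022*v^4 + 20.4785*v^3 + 10.1474*v^2 + 13.0776*v + 1.0556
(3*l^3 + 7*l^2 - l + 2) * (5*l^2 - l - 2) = 15*l^5 + 32*l^4 - 18*l^3 - 3*l^2 - 4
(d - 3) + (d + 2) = 2*d - 1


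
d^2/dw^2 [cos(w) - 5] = -cos(w)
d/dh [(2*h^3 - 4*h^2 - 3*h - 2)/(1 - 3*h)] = (-12*h^3 + 18*h^2 - 8*h - 9)/(9*h^2 - 6*h + 1)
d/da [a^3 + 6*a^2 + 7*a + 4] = 3*a^2 + 12*a + 7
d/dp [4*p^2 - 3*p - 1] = 8*p - 3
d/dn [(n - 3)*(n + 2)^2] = (n + 2)*(3*n - 4)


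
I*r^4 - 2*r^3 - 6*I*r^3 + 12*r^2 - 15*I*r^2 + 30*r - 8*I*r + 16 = (r - 8)*(r + 1)*(r + 2*I)*(I*r + I)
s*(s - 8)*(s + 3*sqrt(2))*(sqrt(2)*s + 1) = sqrt(2)*s^4 - 8*sqrt(2)*s^3 + 7*s^3 - 56*s^2 + 3*sqrt(2)*s^2 - 24*sqrt(2)*s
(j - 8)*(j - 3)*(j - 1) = j^3 - 12*j^2 + 35*j - 24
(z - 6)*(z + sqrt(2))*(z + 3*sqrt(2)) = z^3 - 6*z^2 + 4*sqrt(2)*z^2 - 24*sqrt(2)*z + 6*z - 36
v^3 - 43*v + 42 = (v - 6)*(v - 1)*(v + 7)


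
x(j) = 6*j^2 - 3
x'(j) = 12*j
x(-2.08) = 22.96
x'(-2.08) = -24.96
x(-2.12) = 23.97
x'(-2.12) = -25.44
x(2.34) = 29.85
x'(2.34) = 28.08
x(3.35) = 64.34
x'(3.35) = 40.20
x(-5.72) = 193.31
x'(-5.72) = -68.64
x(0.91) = 1.97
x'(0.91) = 10.92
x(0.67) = -0.31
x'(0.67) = 8.04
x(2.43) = 32.43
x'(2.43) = 29.16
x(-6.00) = 213.00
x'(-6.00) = -72.00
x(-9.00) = 483.00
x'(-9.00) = -108.00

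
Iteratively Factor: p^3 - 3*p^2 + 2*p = (p - 2)*(p^2 - p) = p*(p - 2)*(p - 1)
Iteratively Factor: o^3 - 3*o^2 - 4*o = (o)*(o^2 - 3*o - 4) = o*(o + 1)*(o - 4)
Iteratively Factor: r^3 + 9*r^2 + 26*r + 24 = (r + 4)*(r^2 + 5*r + 6) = (r + 2)*(r + 4)*(r + 3)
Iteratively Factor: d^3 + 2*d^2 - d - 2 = (d + 1)*(d^2 + d - 2) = (d - 1)*(d + 1)*(d + 2)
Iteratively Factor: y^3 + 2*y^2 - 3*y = (y + 3)*(y^2 - y) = y*(y + 3)*(y - 1)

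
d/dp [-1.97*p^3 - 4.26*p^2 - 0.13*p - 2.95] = -5.91*p^2 - 8.52*p - 0.13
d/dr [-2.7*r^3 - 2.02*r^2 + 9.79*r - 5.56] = -8.1*r^2 - 4.04*r + 9.79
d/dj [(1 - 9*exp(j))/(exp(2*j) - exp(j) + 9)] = ((2*exp(j) - 1)*(9*exp(j) - 1) - 9*exp(2*j) + 9*exp(j) - 81)*exp(j)/(exp(2*j) - exp(j) + 9)^2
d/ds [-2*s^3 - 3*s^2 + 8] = 6*s*(-s - 1)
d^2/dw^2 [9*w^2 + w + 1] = 18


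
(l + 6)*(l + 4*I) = l^2 + 6*l + 4*I*l + 24*I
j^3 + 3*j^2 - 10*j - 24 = (j - 3)*(j + 2)*(j + 4)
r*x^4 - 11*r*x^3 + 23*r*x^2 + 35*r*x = x*(x - 7)*(x - 5)*(r*x + r)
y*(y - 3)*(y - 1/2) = y^3 - 7*y^2/2 + 3*y/2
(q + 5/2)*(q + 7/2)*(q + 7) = q^3 + 13*q^2 + 203*q/4 + 245/4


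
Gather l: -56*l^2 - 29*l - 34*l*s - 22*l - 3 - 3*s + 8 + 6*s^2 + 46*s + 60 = -56*l^2 + l*(-34*s - 51) + 6*s^2 + 43*s + 65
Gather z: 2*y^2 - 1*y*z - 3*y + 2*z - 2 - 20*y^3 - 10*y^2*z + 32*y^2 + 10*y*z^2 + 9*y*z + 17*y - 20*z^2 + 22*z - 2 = -20*y^3 + 34*y^2 + 14*y + z^2*(10*y - 20) + z*(-10*y^2 + 8*y + 24) - 4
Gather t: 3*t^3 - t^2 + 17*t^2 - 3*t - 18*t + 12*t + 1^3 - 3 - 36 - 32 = 3*t^3 + 16*t^2 - 9*t - 70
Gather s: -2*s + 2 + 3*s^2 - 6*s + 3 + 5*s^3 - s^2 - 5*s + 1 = 5*s^3 + 2*s^2 - 13*s + 6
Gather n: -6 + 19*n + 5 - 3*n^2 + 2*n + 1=-3*n^2 + 21*n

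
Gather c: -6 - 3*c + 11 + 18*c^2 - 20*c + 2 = 18*c^2 - 23*c + 7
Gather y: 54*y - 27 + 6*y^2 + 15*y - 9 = 6*y^2 + 69*y - 36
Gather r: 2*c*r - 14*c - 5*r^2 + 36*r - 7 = -14*c - 5*r^2 + r*(2*c + 36) - 7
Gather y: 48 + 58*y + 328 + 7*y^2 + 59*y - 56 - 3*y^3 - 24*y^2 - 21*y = -3*y^3 - 17*y^2 + 96*y + 320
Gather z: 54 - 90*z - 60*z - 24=30 - 150*z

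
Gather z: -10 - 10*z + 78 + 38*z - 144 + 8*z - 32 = 36*z - 108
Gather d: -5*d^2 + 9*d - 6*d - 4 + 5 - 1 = -5*d^2 + 3*d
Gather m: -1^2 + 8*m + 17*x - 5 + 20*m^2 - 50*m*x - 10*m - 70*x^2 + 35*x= 20*m^2 + m*(-50*x - 2) - 70*x^2 + 52*x - 6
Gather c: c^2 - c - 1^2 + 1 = c^2 - c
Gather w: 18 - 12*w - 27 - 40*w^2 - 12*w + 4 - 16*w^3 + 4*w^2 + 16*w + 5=-16*w^3 - 36*w^2 - 8*w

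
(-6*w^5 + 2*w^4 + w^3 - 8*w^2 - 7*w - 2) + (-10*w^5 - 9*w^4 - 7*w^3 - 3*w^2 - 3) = -16*w^5 - 7*w^4 - 6*w^3 - 11*w^2 - 7*w - 5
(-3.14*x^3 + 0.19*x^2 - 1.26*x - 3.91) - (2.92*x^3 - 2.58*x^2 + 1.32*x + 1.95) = -6.06*x^3 + 2.77*x^2 - 2.58*x - 5.86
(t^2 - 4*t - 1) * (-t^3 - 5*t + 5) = -t^5 + 4*t^4 - 4*t^3 + 25*t^2 - 15*t - 5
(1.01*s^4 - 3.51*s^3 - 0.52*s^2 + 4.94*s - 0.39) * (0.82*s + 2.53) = 0.8282*s^5 - 0.3229*s^4 - 9.3067*s^3 + 2.7352*s^2 + 12.1784*s - 0.9867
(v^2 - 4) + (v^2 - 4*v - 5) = 2*v^2 - 4*v - 9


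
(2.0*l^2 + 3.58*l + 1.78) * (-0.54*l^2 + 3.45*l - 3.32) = -1.08*l^4 + 4.9668*l^3 + 4.7498*l^2 - 5.7446*l - 5.9096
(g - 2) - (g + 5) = -7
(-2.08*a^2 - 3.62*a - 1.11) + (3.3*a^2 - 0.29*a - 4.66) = 1.22*a^2 - 3.91*a - 5.77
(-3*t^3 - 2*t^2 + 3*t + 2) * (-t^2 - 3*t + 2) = 3*t^5 + 11*t^4 - 3*t^3 - 15*t^2 + 4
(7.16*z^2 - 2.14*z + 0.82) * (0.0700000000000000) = 0.5012*z^2 - 0.1498*z + 0.0574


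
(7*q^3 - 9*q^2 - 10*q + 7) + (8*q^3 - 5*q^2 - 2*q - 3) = 15*q^3 - 14*q^2 - 12*q + 4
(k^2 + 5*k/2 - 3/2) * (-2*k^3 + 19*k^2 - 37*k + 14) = -2*k^5 + 14*k^4 + 27*k^3/2 - 107*k^2 + 181*k/2 - 21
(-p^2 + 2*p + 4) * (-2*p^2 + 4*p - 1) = 2*p^4 - 8*p^3 + p^2 + 14*p - 4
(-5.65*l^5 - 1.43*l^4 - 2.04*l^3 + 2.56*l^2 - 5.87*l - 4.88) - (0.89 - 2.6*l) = -5.65*l^5 - 1.43*l^4 - 2.04*l^3 + 2.56*l^2 - 3.27*l - 5.77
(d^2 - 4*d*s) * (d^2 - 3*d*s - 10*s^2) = d^4 - 7*d^3*s + 2*d^2*s^2 + 40*d*s^3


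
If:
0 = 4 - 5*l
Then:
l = 4/5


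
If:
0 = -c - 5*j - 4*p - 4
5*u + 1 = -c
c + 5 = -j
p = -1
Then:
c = -25/4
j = 5/4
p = -1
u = 21/20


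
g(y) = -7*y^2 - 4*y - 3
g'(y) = -14*y - 4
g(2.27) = -48.15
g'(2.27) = -35.78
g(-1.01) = -6.10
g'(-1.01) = 10.14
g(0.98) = -13.64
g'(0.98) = -17.72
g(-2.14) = -26.50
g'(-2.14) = 25.96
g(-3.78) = -87.90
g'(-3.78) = 48.92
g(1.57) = -26.53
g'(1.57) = -25.98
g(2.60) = -60.72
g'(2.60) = -40.40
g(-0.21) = -2.47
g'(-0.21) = -1.06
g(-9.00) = -534.00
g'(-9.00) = 122.00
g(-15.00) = -1518.00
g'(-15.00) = 206.00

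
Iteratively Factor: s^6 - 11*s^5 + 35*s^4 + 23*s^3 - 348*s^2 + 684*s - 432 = (s - 4)*(s^5 - 7*s^4 + 7*s^3 + 51*s^2 - 144*s + 108) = (s - 4)*(s + 3)*(s^4 - 10*s^3 + 37*s^2 - 60*s + 36) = (s - 4)*(s - 3)*(s + 3)*(s^3 - 7*s^2 + 16*s - 12) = (s - 4)*(s - 3)^2*(s + 3)*(s^2 - 4*s + 4) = (s - 4)*(s - 3)^2*(s - 2)*(s + 3)*(s - 2)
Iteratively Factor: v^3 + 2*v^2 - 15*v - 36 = (v + 3)*(v^2 - v - 12) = (v - 4)*(v + 3)*(v + 3)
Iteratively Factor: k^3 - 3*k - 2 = (k - 2)*(k^2 + 2*k + 1) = (k - 2)*(k + 1)*(k + 1)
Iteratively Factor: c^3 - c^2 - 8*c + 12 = (c - 2)*(c^2 + c - 6) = (c - 2)*(c + 3)*(c - 2)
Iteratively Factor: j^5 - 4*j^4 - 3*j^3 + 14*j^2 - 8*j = (j - 4)*(j^4 - 3*j^2 + 2*j) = (j - 4)*(j + 2)*(j^3 - 2*j^2 + j) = j*(j - 4)*(j + 2)*(j^2 - 2*j + 1) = j*(j - 4)*(j - 1)*(j + 2)*(j - 1)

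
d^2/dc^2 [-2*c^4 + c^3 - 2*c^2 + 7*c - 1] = -24*c^2 + 6*c - 4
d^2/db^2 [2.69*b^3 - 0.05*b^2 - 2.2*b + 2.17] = 16.14*b - 0.1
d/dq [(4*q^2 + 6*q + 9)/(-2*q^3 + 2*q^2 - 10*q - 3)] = 2*(4*q^4 + 12*q^3 + q^2 - 30*q + 36)/(4*q^6 - 8*q^5 + 44*q^4 - 28*q^3 + 88*q^2 + 60*q + 9)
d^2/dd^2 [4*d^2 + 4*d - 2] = 8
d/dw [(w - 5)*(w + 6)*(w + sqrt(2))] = 3*w^2 + 2*w + 2*sqrt(2)*w - 30 + sqrt(2)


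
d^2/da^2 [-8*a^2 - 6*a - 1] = -16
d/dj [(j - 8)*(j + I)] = 2*j - 8 + I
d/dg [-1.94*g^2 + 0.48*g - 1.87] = 0.48 - 3.88*g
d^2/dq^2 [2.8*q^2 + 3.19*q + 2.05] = 5.60000000000000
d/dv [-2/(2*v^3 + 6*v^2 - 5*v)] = 2*(6*v^2 + 12*v - 5)/(v^2*(2*v^2 + 6*v - 5)^2)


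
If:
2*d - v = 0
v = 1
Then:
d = 1/2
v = 1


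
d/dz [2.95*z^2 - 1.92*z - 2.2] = 5.9*z - 1.92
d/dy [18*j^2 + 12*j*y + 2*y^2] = 12*j + 4*y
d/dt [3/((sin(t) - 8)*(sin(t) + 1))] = 3*(7 - 2*sin(t))*cos(t)/((sin(t) - 8)^2*(sin(t) + 1)^2)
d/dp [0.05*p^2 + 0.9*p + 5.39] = 0.1*p + 0.9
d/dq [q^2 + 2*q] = 2*q + 2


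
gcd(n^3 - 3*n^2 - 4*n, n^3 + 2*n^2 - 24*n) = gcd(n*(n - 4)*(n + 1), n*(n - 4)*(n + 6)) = n^2 - 4*n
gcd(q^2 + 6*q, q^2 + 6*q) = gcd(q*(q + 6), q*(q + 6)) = q^2 + 6*q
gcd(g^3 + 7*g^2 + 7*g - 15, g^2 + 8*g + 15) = g^2 + 8*g + 15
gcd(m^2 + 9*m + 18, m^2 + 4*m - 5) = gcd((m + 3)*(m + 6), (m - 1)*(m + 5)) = 1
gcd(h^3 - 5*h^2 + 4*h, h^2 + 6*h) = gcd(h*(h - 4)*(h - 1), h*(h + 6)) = h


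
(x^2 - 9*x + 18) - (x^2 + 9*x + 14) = 4 - 18*x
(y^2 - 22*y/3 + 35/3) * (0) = 0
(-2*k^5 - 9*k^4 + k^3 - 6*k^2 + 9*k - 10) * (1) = -2*k^5 - 9*k^4 + k^3 - 6*k^2 + 9*k - 10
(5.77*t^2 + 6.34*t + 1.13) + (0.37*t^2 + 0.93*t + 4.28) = 6.14*t^2 + 7.27*t + 5.41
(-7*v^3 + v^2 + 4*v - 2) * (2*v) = -14*v^4 + 2*v^3 + 8*v^2 - 4*v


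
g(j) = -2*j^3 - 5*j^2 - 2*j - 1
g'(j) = -6*j^2 - 10*j - 2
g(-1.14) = -2.25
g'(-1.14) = 1.60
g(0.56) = -4.04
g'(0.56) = -9.48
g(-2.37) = 2.28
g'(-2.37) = -12.00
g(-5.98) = 259.85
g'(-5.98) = -156.76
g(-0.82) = -1.62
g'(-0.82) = 2.17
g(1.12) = -12.32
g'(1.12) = -20.73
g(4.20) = -245.78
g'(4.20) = -149.84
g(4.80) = -346.98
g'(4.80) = -188.24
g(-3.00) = 14.00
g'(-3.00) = -26.00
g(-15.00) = 5654.00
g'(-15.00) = -1202.00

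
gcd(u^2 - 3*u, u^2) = u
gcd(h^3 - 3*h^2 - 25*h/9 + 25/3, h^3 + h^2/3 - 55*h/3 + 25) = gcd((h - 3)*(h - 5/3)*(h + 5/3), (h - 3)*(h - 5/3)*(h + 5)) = h^2 - 14*h/3 + 5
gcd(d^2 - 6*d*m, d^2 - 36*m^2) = d - 6*m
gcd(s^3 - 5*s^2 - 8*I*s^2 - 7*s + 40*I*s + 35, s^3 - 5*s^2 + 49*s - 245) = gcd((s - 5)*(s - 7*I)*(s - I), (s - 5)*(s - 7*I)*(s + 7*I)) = s^2 + s*(-5 - 7*I) + 35*I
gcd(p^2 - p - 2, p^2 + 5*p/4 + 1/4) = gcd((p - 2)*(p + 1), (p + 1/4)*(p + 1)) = p + 1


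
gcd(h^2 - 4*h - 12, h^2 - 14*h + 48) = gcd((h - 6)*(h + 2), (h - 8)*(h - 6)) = h - 6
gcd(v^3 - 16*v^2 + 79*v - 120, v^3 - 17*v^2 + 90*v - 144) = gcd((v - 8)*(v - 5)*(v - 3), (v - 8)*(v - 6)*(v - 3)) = v^2 - 11*v + 24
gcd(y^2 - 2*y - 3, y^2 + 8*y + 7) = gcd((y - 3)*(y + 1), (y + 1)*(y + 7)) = y + 1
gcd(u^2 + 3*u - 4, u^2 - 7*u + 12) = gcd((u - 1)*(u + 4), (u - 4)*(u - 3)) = 1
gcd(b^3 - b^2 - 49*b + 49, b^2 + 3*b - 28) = b + 7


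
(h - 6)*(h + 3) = h^2 - 3*h - 18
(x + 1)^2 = x^2 + 2*x + 1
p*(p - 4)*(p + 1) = p^3 - 3*p^2 - 4*p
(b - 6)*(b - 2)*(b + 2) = b^3 - 6*b^2 - 4*b + 24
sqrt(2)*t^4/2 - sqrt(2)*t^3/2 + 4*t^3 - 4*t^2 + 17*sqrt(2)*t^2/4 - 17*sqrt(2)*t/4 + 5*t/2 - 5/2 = (t - 1)*(t + sqrt(2)/2)*(t + 5*sqrt(2)/2)*(sqrt(2)*t/2 + 1)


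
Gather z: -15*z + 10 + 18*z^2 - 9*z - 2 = 18*z^2 - 24*z + 8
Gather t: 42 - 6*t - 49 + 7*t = t - 7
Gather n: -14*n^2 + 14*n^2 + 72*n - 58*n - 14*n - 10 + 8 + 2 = 0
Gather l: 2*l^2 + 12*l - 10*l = 2*l^2 + 2*l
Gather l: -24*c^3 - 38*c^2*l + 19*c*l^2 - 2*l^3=-24*c^3 - 38*c^2*l + 19*c*l^2 - 2*l^3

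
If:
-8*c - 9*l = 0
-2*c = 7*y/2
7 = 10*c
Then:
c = 7/10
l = -28/45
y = -2/5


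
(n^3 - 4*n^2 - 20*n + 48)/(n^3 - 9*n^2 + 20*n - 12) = (n + 4)/(n - 1)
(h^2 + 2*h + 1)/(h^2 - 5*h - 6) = (h + 1)/(h - 6)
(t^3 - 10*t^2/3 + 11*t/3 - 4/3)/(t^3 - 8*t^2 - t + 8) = (3*t^2 - 7*t + 4)/(3*(t^2 - 7*t - 8))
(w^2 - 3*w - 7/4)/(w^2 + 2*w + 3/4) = (2*w - 7)/(2*w + 3)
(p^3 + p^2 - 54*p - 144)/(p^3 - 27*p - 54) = (p^2 - 2*p - 48)/(p^2 - 3*p - 18)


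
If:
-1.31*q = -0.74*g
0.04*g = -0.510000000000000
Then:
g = -12.75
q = -7.20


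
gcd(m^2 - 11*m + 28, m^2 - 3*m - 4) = m - 4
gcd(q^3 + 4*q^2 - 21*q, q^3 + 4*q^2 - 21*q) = q^3 + 4*q^2 - 21*q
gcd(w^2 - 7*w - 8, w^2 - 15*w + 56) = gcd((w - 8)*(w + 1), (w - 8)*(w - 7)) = w - 8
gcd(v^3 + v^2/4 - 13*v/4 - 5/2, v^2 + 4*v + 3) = v + 1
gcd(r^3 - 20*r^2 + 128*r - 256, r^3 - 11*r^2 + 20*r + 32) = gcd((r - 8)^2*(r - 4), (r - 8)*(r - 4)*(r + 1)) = r^2 - 12*r + 32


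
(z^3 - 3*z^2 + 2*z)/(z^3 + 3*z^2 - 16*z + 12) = z/(z + 6)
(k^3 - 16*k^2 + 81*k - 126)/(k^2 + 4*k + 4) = (k^3 - 16*k^2 + 81*k - 126)/(k^2 + 4*k + 4)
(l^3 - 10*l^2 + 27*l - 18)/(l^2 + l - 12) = (l^2 - 7*l + 6)/(l + 4)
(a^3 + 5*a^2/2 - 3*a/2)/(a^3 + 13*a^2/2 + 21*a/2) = (2*a - 1)/(2*a + 7)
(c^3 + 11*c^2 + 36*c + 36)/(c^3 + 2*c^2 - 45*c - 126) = (c + 2)/(c - 7)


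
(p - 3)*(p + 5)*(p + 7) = p^3 + 9*p^2 - p - 105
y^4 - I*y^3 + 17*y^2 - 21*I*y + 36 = (y - 3*I)^2*(y + I)*(y + 4*I)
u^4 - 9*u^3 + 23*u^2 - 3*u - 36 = (u - 4)*(u - 3)^2*(u + 1)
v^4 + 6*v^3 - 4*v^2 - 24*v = v*(v - 2)*(v + 2)*(v + 6)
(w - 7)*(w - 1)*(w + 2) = w^3 - 6*w^2 - 9*w + 14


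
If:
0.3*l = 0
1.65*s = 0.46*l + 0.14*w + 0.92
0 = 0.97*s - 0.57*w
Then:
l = 0.00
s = 0.65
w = 1.11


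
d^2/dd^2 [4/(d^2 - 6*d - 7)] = 8*(d^2 - 6*d - 4*(d - 3)^2 - 7)/(-d^2 + 6*d + 7)^3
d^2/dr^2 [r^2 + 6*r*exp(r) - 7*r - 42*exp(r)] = 6*r*exp(r) - 30*exp(r) + 2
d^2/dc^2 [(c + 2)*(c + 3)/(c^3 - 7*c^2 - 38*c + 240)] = 2*(c^6 + 15*c^5 + 45*c^4 - 1847*c^3 - 1962*c^2 + 25668*c + 121944)/(c^9 - 21*c^8 + 33*c^7 + 1973*c^6 - 11334*c^5 - 49764*c^4 + 500968*c^3 - 169920*c^2 - 6566400*c + 13824000)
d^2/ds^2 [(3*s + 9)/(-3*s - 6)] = -2/(s + 2)^3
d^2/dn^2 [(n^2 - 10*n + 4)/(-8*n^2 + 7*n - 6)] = 8*(146*n^3 - 156*n^2 - 192*n + 95)/(512*n^6 - 1344*n^5 + 2328*n^4 - 2359*n^3 + 1746*n^2 - 756*n + 216)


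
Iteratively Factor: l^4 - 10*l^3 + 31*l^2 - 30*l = (l - 2)*(l^3 - 8*l^2 + 15*l) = l*(l - 2)*(l^2 - 8*l + 15) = l*(l - 3)*(l - 2)*(l - 5)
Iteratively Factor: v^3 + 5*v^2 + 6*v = (v + 2)*(v^2 + 3*v) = v*(v + 2)*(v + 3)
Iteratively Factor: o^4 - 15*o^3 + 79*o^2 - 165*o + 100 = (o - 4)*(o^3 - 11*o^2 + 35*o - 25) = (o - 4)*(o - 1)*(o^2 - 10*o + 25) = (o - 5)*(o - 4)*(o - 1)*(o - 5)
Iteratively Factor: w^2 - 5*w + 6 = (w - 2)*(w - 3)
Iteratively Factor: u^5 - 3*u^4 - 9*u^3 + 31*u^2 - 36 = (u + 3)*(u^4 - 6*u^3 + 9*u^2 + 4*u - 12) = (u + 1)*(u + 3)*(u^3 - 7*u^2 + 16*u - 12) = (u - 3)*(u + 1)*(u + 3)*(u^2 - 4*u + 4) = (u - 3)*(u - 2)*(u + 1)*(u + 3)*(u - 2)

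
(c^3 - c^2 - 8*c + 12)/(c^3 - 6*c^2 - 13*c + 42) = (c - 2)/(c - 7)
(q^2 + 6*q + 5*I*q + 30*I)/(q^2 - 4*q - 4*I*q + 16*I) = (q^2 + q*(6 + 5*I) + 30*I)/(q^2 - 4*q*(1 + I) + 16*I)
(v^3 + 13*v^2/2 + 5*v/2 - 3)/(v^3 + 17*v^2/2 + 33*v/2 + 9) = (2*v - 1)/(2*v + 3)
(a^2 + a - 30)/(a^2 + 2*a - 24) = (a - 5)/(a - 4)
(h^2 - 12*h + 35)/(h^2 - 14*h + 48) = (h^2 - 12*h + 35)/(h^2 - 14*h + 48)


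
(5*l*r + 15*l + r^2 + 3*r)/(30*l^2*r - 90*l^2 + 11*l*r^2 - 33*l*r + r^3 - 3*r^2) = (r + 3)/(6*l*r - 18*l + r^2 - 3*r)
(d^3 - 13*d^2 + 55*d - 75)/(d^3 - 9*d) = (d^2 - 10*d + 25)/(d*(d + 3))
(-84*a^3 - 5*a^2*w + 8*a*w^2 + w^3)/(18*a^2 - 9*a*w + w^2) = (28*a^2 + 11*a*w + w^2)/(-6*a + w)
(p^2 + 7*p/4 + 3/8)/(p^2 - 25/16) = 2*(8*p^2 + 14*p + 3)/(16*p^2 - 25)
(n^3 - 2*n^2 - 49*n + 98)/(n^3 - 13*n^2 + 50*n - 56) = (n + 7)/(n - 4)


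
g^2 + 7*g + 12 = (g + 3)*(g + 4)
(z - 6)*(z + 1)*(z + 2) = z^3 - 3*z^2 - 16*z - 12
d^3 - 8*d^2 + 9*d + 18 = (d - 6)*(d - 3)*(d + 1)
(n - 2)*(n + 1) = n^2 - n - 2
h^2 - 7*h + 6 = (h - 6)*(h - 1)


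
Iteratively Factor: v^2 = (v)*(v)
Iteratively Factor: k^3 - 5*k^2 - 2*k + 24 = (k - 3)*(k^2 - 2*k - 8) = (k - 4)*(k - 3)*(k + 2)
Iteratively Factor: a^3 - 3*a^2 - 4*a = (a - 4)*(a^2 + a) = (a - 4)*(a + 1)*(a)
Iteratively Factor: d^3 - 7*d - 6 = (d + 1)*(d^2 - d - 6) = (d + 1)*(d + 2)*(d - 3)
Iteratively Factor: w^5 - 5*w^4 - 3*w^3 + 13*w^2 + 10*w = (w - 5)*(w^4 - 3*w^2 - 2*w) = (w - 5)*(w + 1)*(w^3 - w^2 - 2*w) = w*(w - 5)*(w + 1)*(w^2 - w - 2) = w*(w - 5)*(w + 1)^2*(w - 2)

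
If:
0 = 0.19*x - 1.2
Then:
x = 6.32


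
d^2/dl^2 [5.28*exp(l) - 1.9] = 5.28*exp(l)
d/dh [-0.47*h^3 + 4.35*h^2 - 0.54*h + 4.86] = -1.41*h^2 + 8.7*h - 0.54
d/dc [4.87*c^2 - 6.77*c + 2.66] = 9.74*c - 6.77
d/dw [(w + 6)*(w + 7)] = 2*w + 13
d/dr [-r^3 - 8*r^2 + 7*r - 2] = -3*r^2 - 16*r + 7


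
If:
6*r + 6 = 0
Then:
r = -1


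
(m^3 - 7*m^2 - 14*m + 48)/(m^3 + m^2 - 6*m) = (m - 8)/m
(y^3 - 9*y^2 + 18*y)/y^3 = 1 - 9/y + 18/y^2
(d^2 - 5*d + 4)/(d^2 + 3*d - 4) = (d - 4)/(d + 4)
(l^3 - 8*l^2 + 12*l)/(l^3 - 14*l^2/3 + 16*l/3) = 3*(l - 6)/(3*l - 8)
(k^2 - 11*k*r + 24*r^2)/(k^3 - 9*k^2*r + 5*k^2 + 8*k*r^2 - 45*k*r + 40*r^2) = (-k + 3*r)/(-k^2 + k*r - 5*k + 5*r)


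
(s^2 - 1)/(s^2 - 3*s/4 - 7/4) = 4*(s - 1)/(4*s - 7)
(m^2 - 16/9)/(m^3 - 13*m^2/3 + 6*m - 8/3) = (m + 4/3)/(m^2 - 3*m + 2)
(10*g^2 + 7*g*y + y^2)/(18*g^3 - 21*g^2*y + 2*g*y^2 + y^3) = (10*g^2 + 7*g*y + y^2)/(18*g^3 - 21*g^2*y + 2*g*y^2 + y^3)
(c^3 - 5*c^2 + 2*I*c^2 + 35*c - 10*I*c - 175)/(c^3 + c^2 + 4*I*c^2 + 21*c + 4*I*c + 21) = (c^2 - 5*c*(1 + I) + 25*I)/(c^2 + c*(1 - 3*I) - 3*I)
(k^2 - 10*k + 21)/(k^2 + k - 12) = (k - 7)/(k + 4)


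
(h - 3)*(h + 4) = h^2 + h - 12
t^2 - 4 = (t - 2)*(t + 2)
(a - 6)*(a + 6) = a^2 - 36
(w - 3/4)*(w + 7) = w^2 + 25*w/4 - 21/4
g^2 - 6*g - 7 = (g - 7)*(g + 1)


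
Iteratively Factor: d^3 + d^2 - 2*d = (d + 2)*(d^2 - d) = (d - 1)*(d + 2)*(d)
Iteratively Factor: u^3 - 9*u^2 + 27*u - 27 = (u - 3)*(u^2 - 6*u + 9) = (u - 3)^2*(u - 3)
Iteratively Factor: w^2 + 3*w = (w + 3)*(w)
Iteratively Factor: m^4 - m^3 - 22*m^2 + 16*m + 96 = (m + 4)*(m^3 - 5*m^2 - 2*m + 24) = (m - 3)*(m + 4)*(m^2 - 2*m - 8) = (m - 4)*(m - 3)*(m + 4)*(m + 2)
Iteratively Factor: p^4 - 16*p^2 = (p)*(p^3 - 16*p) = p^2*(p^2 - 16) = p^2*(p - 4)*(p + 4)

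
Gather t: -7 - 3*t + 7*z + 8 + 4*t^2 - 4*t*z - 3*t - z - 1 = 4*t^2 + t*(-4*z - 6) + 6*z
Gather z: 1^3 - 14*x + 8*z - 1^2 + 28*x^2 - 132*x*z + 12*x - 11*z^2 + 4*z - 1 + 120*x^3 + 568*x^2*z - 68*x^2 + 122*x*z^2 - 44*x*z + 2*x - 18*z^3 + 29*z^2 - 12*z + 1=120*x^3 - 40*x^2 - 18*z^3 + z^2*(122*x + 18) + z*(568*x^2 - 176*x)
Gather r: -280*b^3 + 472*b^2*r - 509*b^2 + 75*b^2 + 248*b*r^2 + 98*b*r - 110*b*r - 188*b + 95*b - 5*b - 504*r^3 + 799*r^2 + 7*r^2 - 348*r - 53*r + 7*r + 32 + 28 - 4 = -280*b^3 - 434*b^2 - 98*b - 504*r^3 + r^2*(248*b + 806) + r*(472*b^2 - 12*b - 394) + 56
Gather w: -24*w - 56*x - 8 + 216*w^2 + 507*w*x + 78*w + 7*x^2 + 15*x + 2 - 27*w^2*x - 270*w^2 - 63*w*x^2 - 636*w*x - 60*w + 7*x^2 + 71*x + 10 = w^2*(-27*x - 54) + w*(-63*x^2 - 129*x - 6) + 14*x^2 + 30*x + 4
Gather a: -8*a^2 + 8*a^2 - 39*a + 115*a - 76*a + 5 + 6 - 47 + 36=0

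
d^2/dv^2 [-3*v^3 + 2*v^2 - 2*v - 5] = 4 - 18*v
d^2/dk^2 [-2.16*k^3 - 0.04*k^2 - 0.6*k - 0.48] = -12.96*k - 0.08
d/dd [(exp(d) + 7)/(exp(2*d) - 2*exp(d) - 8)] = (2*(1 - exp(d))*(exp(d) + 7) + exp(2*d) - 2*exp(d) - 8)*exp(d)/(-exp(2*d) + 2*exp(d) + 8)^2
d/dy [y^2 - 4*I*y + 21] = 2*y - 4*I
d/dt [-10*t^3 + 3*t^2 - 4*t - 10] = -30*t^2 + 6*t - 4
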